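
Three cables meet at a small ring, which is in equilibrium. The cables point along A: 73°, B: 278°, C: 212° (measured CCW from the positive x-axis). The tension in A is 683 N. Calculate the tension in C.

Resolve: ΣF_x = 683 cos 73° + T_B cos 278° + T_C cos 212° = 0.
        ΣF_y = 683 sin 73° + T_B sin 278° + T_C sin 212° = 0.
The known terms sum to (199.7, 653.2) N, so 0.1392 T_B − 0.8480 T_C = -199.7 and -0.9903 T_B − 0.5299 T_C = -653.2.
Solving simultaneously: T_B = 490.5 N, T_C = 316 N.

T_C ≈ 316 N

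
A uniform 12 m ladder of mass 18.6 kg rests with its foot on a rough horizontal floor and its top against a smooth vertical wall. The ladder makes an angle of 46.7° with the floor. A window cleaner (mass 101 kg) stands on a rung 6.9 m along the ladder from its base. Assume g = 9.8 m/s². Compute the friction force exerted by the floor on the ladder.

Torques about the foot: N_wall · 12 sin 46.7° = 18.6×9.8×6 cos 46.7° + 101×9.8×6.9 cos 46.7° → N_wall = 622.21 N.
ΣF_x = 0: f_floor = N_wall = 622.21 N.

f ≈ 622 N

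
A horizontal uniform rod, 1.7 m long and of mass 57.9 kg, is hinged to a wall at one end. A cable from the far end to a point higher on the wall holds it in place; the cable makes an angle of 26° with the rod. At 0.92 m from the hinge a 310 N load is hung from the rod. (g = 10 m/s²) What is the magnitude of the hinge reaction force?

Take torques about the hinge: T sin 26° · 1.7 = 57.9×10×0.85 + 310×0.92 = 777.35 N·m.
So T = 777.35 / (0.4384 × 1.7) = 1043.1 N.
ΣF_x = 0: H_x = T cos 26° = 937.53 N.
ΣF_y = 0: H_y = (57.9×10 + 310) − T sin 26° = 889 − 457.26 = 431.74 N.
|H| = √(H_x² + H_y²) = √((937.53)² + (431.74)²) = 1032.2 N.

|H| ≈ 1030 N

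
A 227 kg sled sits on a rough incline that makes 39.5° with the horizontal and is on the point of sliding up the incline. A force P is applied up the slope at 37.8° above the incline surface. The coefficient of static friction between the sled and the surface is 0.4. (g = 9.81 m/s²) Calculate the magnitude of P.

P ≈ 2030 N

On the verge of sliding up the incline, friction equals μN and acts down the slope.
Perpendicular: N + P sin 37.8° = W cos 39.5° = 1718 N.
Along incline: P cos 37.8° = W sin 39.5° + μN  with W sin 39.5° = 1416 N.
Solving the pair for P and N: P = 2032 N, N = 472.9 N (and f = μN = 189.1 N).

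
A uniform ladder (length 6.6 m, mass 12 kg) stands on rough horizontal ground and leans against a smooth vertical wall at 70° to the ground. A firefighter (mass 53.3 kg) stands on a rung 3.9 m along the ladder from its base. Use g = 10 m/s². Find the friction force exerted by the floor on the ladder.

Torques about the foot: N_wall · 6.6 sin 70° = 12×10×3.3 cos 70° + 53.3×10×3.9 cos 70° → N_wall = 136.47 N.
ΣF_x = 0: f_floor = N_wall = 136.47 N.

f ≈ 136 N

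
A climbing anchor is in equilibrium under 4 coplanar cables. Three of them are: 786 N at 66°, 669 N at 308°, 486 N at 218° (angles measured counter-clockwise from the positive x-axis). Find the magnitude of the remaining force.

Sum the known components: ΣF_x = 348.6 N, ΣF_y = -108.3 N.
For equilibrium the remaining force must supply (−ΣF_x, −ΣF_y) = (-348.6, 108.3) N.
Magnitude = √((-348.6)² + (108.3)²) = 365 N; direction = atan2(108.3, -348.6) = 162.7°.

F ≈ 365 N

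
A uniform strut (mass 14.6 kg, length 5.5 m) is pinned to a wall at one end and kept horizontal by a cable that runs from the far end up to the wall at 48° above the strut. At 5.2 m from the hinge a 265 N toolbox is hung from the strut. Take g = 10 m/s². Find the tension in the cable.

T ≈ 435 N

Take torques about the hinge: T sin 48° · 5.5 = 14.6×10×2.75 + 265×5.2 = 1779.5 N·m.
So T = 1779.5 / (0.7431 × 5.5) = 435.37 N.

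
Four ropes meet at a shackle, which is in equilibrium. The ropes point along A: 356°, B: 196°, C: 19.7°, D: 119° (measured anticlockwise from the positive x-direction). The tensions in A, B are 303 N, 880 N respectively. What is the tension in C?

Resolve: ΣF_x = 303 cos 356° + 880 cos 196° + T_C cos 19.7° + T_D cos 119° = 0.
        ΣF_y = 303 sin 356° + 880 sin 196° + T_C sin 19.7° + T_D sin 119° = 0.
The known terms sum to (-543.6, -263.7) N, so 0.9415 T_C − 0.4848 T_D = 543.6 and 0.3371 T_C + 0.8746 T_D = 263.7.
Solving simultaneously: T_C = 611.4 N, T_D = 65.87 N.

T_C ≈ 611 N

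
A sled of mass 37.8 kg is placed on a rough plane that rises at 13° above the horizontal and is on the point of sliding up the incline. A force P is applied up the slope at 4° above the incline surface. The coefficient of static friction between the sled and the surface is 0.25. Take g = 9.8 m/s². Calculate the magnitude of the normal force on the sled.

N ≈ 349 N

On the verge of sliding up the incline, friction equals μN and acts down the slope.
Perpendicular: N + P sin 4° = W cos 13° = 360.9 N.
Along incline: P cos 4° = W sin 13° + μN  with W sin 13° = 83.33 N.
Solving the pair for P and N: P = 171 N, N = 349 N (and f = μN = 87.25 N).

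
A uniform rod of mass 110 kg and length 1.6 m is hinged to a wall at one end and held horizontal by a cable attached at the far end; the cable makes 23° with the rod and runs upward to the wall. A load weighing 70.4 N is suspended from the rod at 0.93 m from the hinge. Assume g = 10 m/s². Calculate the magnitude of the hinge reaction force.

|H| ≈ 1510 N

Take torques about the hinge: T sin 23° · 1.6 = 110×10×0.8 + 70.4×0.93 = 945.47 N·m.
So T = 945.47 / (0.3907 × 1.6) = 1512.3 N.
ΣF_x = 0: H_x = T cos 23° = 1392.1 N.
ΣF_y = 0: H_y = (110×10 + 70.4) − T sin 23° = 1170.4 − 590.92 = 579.48 N.
|H| = √(H_x² + H_y²) = √((1392.1)² + (579.48)²) = 1507.9 N.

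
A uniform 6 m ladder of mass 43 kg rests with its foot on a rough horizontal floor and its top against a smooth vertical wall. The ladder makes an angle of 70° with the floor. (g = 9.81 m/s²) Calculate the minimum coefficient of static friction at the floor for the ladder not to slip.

μ_min ≈ 0.182

ΣF_y = 0: N_floor = 43×9.81 = 421.83 N.
Torques about the foot: N_wall · 6 sin 70° = 43×9.81×3 cos 70° → N_wall = 76.767 N.
ΣF_x = 0: f_floor = N_wall = 76.767 N.
μ_min = f_floor / N_floor = 76.767 / 421.83 = 0.182.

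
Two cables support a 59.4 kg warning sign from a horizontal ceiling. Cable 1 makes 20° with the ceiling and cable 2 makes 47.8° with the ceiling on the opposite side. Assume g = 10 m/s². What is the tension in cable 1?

T_1 ≈ 431 N

Weight W = 59.4 × 10 = 594 N acts straight down.
Horizontal: T_1 cos 20° = T_2 cos 47.8°  →  T_2 = 1.399 T_1.
Vertical: T_1 sin 20° + T_2 sin 47.8° = 594.
Substituting the horizontal relation into the vertical equation gives 1.378 T_1 = 594, so T_1 = 430.9 N.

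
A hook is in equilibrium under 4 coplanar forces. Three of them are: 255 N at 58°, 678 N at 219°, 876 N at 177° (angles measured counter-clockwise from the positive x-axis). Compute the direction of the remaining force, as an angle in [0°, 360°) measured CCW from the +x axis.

Sum the known components: ΣF_x = -1267 N, ΣF_y = -164.6 N.
For equilibrium the remaining force must supply (−ΣF_x, −ΣF_y) = (1267, 164.6) N.
Magnitude = √((1267)² + (164.6)²) = 1277 N; direction = atan2(164.6, 1267) = 7.4°.

θ ≈ 7.40°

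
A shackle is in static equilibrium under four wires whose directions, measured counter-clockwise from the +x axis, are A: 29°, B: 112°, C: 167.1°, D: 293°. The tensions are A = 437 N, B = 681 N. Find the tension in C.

Resolve: ΣF_x = 437 cos 29° + 681 cos 112° + T_C cos 167.1° + T_D cos 293° = 0.
        ΣF_y = 437 sin 29° + 681 sin 112° + T_C sin 167.1° + T_D sin 293° = 0.
The known terms sum to (127.1, 843.3) N, so -0.9748 T_C + 0.3907 T_D = -127.1 and 0.2233 T_C − 0.9205 T_D = -843.3.
Solving simultaneously: T_C = 551.2 N, T_D = 1050 N.

T_C ≈ 551 N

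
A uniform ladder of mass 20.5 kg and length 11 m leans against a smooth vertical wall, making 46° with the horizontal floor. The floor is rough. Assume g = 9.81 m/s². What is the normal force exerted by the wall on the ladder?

Torques about the foot: N_wall · 11 sin 46° = 20.5×9.81×5.5 cos 46° → N_wall = 97.102 N.

N_wall ≈ 97.1 N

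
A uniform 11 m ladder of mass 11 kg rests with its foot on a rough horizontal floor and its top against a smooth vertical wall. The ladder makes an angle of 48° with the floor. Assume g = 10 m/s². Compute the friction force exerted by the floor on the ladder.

Torques about the foot: N_wall · 11 sin 48° = 11×10×5.5 cos 48° → N_wall = 49.522 N.
ΣF_x = 0: f_floor = N_wall = 49.522 N.

f ≈ 49.5 N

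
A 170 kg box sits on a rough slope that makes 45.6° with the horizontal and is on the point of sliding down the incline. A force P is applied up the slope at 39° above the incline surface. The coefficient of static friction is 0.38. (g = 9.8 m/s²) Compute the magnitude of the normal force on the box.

N ≈ 291 N

On the verge of sliding down the incline, friction equals μN and acts up the slope.
Perpendicular: N + P sin 39° = W cos 45.6° = 1166 N.
Along incline: P cos 39° + μN = W sin 45.6° with W sin 45.6° = 1190 N.
Solving the pair for P and N: P = 1389 N, N = 291.4 N (and f = μN = 110.7 N).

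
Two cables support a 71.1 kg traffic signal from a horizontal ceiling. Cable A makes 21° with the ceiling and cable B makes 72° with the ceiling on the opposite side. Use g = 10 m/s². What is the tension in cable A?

T_A ≈ 220 N

Weight W = 71.1 × 10 = 711 N acts straight down.
Horizontal: T_A cos 21° = T_B cos 72°  →  T_B = 3.021 T_A.
Vertical: T_A sin 21° + T_B sin 72° = 711.
Substituting the horizontal relation into the vertical equation gives 3.232 T_A = 711, so T_A = 220 N.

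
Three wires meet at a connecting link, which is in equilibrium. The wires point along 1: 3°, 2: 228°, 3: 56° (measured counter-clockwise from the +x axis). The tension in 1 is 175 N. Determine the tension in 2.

Resolve: ΣF_x = 175 cos 3° + T_2 cos 228° + T_3 cos 56° = 0.
        ΣF_y = 175 sin 3° + T_2 sin 228° + T_3 sin 56° = 0.
The known terms sum to (174.8, 9.159) N, so -0.6691 T_2 + 0.5592 T_3 = -174.8 and -0.7431 T_2 + 0.8290 T_3 = -9.159.
Solving simultaneously: T_2 = 1004 N, T_3 = 889.1 N.

T_2 ≈ 1000 N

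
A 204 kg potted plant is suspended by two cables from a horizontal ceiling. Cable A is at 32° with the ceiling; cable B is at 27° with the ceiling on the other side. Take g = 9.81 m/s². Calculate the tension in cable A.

Weight W = 204 × 9.81 = 2001 N acts straight down.
Horizontal: T_A cos 32° = T_B cos 27°  →  T_B = 0.9518 T_A.
Vertical: T_A sin 32° + T_B sin 27° = 2001.
Substituting the horizontal relation into the vertical equation gives 0.962 T_A = 2001, so T_A = 2080 N.

T_A ≈ 2080 N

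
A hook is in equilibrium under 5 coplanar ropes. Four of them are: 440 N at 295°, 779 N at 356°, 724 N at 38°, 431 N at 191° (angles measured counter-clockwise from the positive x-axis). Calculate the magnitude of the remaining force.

Sum the known components: ΣF_x = 1110 N, ΣF_y = -89.62 N.
For equilibrium the remaining force must supply (−ΣF_x, −ΣF_y) = (-1110, 89.62) N.
Magnitude = √((-1110)² + (89.62)²) = 1114 N; direction = atan2(89.62, -1110) = 175.4°.

F ≈ 1110 N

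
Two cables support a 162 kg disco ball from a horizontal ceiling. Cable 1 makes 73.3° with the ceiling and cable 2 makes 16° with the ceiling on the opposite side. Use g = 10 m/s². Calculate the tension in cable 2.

Weight W = 162 × 10 = 1620 N acts straight down.
Horizontal: T_1 cos 73.3° = T_2 cos 16°  →  T_1 = 3.345 T_2.
Vertical: T_1 sin 73.3° + T_2 sin 16° = 1620.
Substituting the horizontal relation into the vertical equation gives 3.48 T_2 = 1620, so T_2 = 465.6 N.

T_2 ≈ 466 N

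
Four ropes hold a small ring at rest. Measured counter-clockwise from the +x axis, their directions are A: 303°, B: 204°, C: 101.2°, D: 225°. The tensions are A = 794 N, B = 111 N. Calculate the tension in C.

Resolve: ΣF_x = 794 cos 303° + 111 cos 204° + T_C cos 101.2° + T_D cos 225° = 0.
        ΣF_y = 794 sin 303° + 111 sin 204° + T_C sin 101.2° + T_D sin 225° = 0.
The known terms sum to (331, -711.1) N, so -0.1942 T_C − 0.7071 T_D = -331 and 0.9810 T_C − 0.7071 T_D = 711.1.
Solving simultaneously: T_C = 886.7 N, T_D = 224.6 N.

T_C ≈ 887 N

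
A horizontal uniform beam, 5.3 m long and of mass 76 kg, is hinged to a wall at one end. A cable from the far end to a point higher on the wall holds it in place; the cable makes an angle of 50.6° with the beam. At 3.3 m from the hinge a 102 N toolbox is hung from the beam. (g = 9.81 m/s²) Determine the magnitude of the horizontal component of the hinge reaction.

Take torques about the hinge: T sin 50.6° · 5.3 = 76×9.81×2.65 + 102×3.3 = 2312.3 N·m.
So T = 2312.3 / (0.7727 × 5.3) = 564.61 N.
ΣF_x = 0: H_x = T cos 50.6° = 358.37 N.

H_x ≈ 358 N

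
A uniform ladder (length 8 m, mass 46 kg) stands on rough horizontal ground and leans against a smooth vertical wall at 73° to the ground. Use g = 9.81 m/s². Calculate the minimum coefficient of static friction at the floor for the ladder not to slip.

ΣF_y = 0: N_floor = 46×9.81 = 451.26 N.
Torques about the foot: N_wall · 8 sin 73° = 46×9.81×4 cos 73° → N_wall = 68.982 N.
ΣF_x = 0: f_floor = N_wall = 68.982 N.
μ_min = f_floor / N_floor = 68.982 / 451.26 = 0.1529.

μ_min ≈ 0.153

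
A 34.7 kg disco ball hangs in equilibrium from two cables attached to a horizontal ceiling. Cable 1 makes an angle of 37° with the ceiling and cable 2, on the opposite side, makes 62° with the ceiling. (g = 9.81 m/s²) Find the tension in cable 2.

T_2 ≈ 275 N

Weight W = 34.7 × 9.81 = 340.4 N acts straight down.
Horizontal: T_1 cos 37° = T_2 cos 62°  →  T_1 = 0.5878 T_2.
Vertical: T_1 sin 37° + T_2 sin 62° = 340.4.
Substituting the horizontal relation into the vertical equation gives 1.237 T_2 = 340.4, so T_2 = 275.2 N.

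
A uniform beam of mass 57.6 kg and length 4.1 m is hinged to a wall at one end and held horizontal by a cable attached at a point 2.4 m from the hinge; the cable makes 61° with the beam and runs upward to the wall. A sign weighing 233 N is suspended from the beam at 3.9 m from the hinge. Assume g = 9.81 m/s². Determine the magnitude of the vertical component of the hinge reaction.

Take torques about the hinge: T sin 61° · 2.4 = 57.6×9.81×2.05 + 233×3.9 = 2067.1 N·m.
So T = 2067.1 / (0.8746 × 2.4) = 984.74 N.
ΣF_y = 0: H_y = (57.6×9.81 + 233) − T sin 61° = 798.06 − 861.28 = -63.221 N.

|H_y| ≈ 63.2 N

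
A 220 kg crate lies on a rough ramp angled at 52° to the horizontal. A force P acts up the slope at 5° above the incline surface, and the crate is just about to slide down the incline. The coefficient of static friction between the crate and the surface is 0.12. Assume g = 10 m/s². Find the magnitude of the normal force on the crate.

On the verge of sliding down the incline, friction equals μN and acts up the slope.
Perpendicular: N + P sin 5° = W cos 52° = 1354 N.
Along incline: P cos 5° + μN = W sin 52° with W sin 52° = 1734 N.
Solving the pair for P and N: P = 1594 N, N = 1216 N (and f = μN = 145.9 N).

N ≈ 1220 N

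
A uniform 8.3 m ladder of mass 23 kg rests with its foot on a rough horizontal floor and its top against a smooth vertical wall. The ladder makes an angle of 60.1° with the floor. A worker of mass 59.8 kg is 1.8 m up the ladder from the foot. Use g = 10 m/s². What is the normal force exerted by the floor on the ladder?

ΣF_y = 0: N_floor = 23×10 + 59.8×10 = 828 N.

N_floor ≈ 828 N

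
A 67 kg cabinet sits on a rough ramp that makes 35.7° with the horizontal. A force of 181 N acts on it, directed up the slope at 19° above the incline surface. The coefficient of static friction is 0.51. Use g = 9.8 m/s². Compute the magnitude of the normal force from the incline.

N ≈ 474 N

Axes along / perpendicular to the incline. W sin 35.7° = 383.2 N down-slope; W cos 35.7° = 533.2 N into the surface.
Perpendicular: N = W cos 35.7° − P sin 19° = 533.2 − 58.93 = 474.3 N.
Along incline: P cos 19° + f = W sin 35.7° (friction acts up-slope) → f = 383.2 − 171.1 = 212 N.
|f| = 212 N ≤ μN = 241.9 N, so the cabinet is indeed static.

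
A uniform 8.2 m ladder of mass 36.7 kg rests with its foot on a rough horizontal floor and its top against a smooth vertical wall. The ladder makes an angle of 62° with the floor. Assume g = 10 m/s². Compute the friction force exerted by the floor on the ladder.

Torques about the foot: N_wall · 8.2 sin 62° = 36.7×10×4.1 cos 62° → N_wall = 97.569 N.
ΣF_x = 0: f_floor = N_wall = 97.569 N.

f ≈ 97.6 N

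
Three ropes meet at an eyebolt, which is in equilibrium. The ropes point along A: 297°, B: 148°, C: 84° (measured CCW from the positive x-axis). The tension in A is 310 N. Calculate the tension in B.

Resolve: ΣF_x = 310 cos 297° + T_B cos 148° + T_C cos 84° = 0.
        ΣF_y = 310 sin 297° + T_B sin 148° + T_C sin 84° = 0.
The known terms sum to (140.7, -276.2) N, so -0.8480 T_B + 0.1045 T_C = -140.7 and 0.5299 T_B + 0.9945 T_C = 276.2.
Solving simultaneously: T_B = 187.8 N, T_C = 177.6 N.

T_B ≈ 188 N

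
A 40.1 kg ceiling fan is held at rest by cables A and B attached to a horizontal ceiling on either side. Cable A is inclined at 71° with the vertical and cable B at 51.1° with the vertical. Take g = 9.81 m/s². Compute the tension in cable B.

Angles from the horizontal: cable A is 90° − 71° = 19°, cable B is 90° − 51.1° = 38.9°.
Weight W = 40.1 × 9.81 = 393.4 N acts straight down.
Horizontal: T_A cos 19° = T_B cos 38.9°  →  T_A = 0.8231 T_B.
Vertical: T_A sin 19° + T_B sin 38.9° = 393.4.
Substituting the horizontal relation into the vertical equation gives 0.8959 T_B = 393.4, so T_B = 439.1 N.

T_B ≈ 439 N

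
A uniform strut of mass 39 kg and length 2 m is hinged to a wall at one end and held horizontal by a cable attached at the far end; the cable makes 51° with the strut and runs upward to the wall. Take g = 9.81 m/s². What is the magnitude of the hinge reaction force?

|H| ≈ 246 N

Take torques about the hinge: T sin 51° · 2 = 39×9.81×1 = 382.59 N·m.
So T = 382.59 / (0.7771 × 2) = 246.15 N.
ΣF_x = 0: H_x = T cos 51° = 154.91 N.
ΣF_y = 0: H_y = (39×9.81) − T sin 51° = 382.59 − 191.3 = 191.3 N.
|H| = √(H_x² + H_y²) = √((154.91)² + (191.3)²) = 246.15 N.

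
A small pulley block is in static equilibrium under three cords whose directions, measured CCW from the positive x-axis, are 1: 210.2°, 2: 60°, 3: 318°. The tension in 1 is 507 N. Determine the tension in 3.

Resolve: ΣF_x = 507 cos 210.2° + T_2 cos 60° + T_3 cos 318° = 0.
        ΣF_y = 507 sin 210.2° + T_2 sin 60° + T_3 sin 318° = 0.
The known terms sum to (-438.2, -255) N, so 0.5000 T_2 + 0.7431 T_3 = 438.2 and 0.8660 T_2 − 0.6691 T_3 = 255.
Solving simultaneously: T_2 = 493.5 N, T_3 = 257.6 N.

T_3 ≈ 258 N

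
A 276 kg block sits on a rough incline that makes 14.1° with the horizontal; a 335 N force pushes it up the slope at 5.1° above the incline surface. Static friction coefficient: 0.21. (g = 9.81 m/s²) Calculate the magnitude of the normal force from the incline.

Axes along / perpendicular to the incline. W sin 14.1° = 659.6 N down-slope; W cos 14.1° = 2626 N into the surface.
Perpendicular: N = W cos 14.1° − P sin 5.1° = 2626 − 29.78 = 2596 N.
Along incline: P cos 5.1° + f = W sin 14.1° (friction acts up-slope) → f = 659.6 − 333.7 = 325.9 N.
|f| = 325.9 N ≤ μN = 545.2 N, so the block is indeed static.

N ≈ 2600 N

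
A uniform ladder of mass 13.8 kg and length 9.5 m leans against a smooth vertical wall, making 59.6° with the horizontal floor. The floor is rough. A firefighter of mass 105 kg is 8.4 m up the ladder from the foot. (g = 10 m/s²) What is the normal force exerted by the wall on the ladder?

Torques about the foot: N_wall · 9.5 sin 59.6° = 13.8×10×4.75 cos 59.6° + 105×10×8.4 cos 59.6° → N_wall = 585.18 N.

N_wall ≈ 585 N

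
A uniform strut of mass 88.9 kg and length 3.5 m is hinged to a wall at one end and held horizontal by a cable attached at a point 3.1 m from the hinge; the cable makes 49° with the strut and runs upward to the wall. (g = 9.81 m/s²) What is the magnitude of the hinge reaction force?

Take torques about the hinge: T sin 49° · 3.1 = 88.9×9.81×1.75 = 1526.2 N·m.
So T = 1526.2 / (0.7547 × 3.1) = 652.33 N.
ΣF_x = 0: H_x = T cos 49° = 427.97 N.
ΣF_y = 0: H_y = (88.9×9.81) − T sin 49° = 872.11 − 492.32 = 379.79 N.
|H| = √(H_x² + H_y²) = √((427.97)² + (379.79)²) = 572.18 N.

|H| ≈ 572 N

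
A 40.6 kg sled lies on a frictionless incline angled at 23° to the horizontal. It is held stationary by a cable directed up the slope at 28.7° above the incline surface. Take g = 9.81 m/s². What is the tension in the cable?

Take axes along and perpendicular to the incline. Weight components: W sin 23° = 155.6 N down-slope, W cos 23° = 366.6 N into the surface.
Along incline: T cos 28.7° = W sin 23° → T = 177.4 N.
Perpendicular: N = W cos 23° − T sin 28.7° = 281.4 N.

T ≈ 177 N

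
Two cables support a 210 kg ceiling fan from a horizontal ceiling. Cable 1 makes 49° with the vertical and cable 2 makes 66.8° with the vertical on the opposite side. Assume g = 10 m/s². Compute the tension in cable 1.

T_1 ≈ 2140 N

Angles from the horizontal: cable 1 is 90° − 49° = 41°, cable 2 is 90° − 66.8° = 23.2°.
Weight W = 210 × 10 = 2100 N acts straight down.
Horizontal: T_1 cos 41° = T_2 cos 23.2°  →  T_2 = 0.8211 T_1.
Vertical: T_1 sin 41° + T_2 sin 23.2° = 2100.
Substituting the horizontal relation into the vertical equation gives 0.9795 T_1 = 2100, so T_1 = 2144 N.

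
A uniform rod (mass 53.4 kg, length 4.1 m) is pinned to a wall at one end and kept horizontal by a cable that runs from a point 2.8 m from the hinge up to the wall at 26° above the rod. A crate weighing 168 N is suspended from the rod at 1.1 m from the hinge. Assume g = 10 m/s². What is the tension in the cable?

T ≈ 1040 N

Take torques about the hinge: T sin 26° · 2.8 = 53.4×10×2.05 + 168×1.1 = 1279.5 N·m.
So T = 1279.5 / (0.4384 × 2.8) = 1042.4 N.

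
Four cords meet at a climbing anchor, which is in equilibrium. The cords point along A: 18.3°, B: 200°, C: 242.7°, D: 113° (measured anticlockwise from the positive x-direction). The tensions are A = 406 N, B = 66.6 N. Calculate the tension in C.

T_C ≈ 439 N

Resolve: ΣF_x = 406 cos 18.3° + 66.6 cos 200° + T_C cos 242.7° + T_D cos 113° = 0.
        ΣF_y = 406 sin 18.3° + 66.6 sin 200° + T_C sin 242.7° + T_D sin 113° = 0.
The known terms sum to (322.9, 104.7) N, so -0.4586 T_C − 0.3907 T_D = -322.9 and -0.8886 T_C + 0.9205 T_D = -104.7.
Solving simultaneously: T_C = 439.5 N, T_D = 310.5 N.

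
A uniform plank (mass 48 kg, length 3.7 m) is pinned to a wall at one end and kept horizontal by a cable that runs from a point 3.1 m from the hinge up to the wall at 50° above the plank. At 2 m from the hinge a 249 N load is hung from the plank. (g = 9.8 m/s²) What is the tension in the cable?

T ≈ 576 N

Take torques about the hinge: T sin 50° · 3.1 = 48×9.8×1.85 + 249×2 = 1368.2 N·m.
So T = 1368.2 / (0.7660 × 3.1) = 576.16 N.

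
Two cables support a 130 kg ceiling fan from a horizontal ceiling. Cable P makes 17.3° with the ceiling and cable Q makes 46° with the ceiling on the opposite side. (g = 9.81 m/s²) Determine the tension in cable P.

T_P ≈ 992 N

Weight W = 130 × 9.81 = 1275 N acts straight down.
Horizontal: T_P cos 17.3° = T_Q cos 46°  →  T_Q = 1.374 T_P.
Vertical: T_P sin 17.3° + T_Q sin 46° = 1275.
Substituting the horizontal relation into the vertical equation gives 1.286 T_P = 1275, so T_P = 991.6 N.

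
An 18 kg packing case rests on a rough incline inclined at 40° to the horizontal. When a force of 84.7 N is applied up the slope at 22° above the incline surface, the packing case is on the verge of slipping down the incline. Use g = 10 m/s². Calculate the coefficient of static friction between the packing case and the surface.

On the verge of sliding down the incline, friction is at its maximum μN and acts up the slope.
Perpendicular to incline: N = W cos 40° − P sin 22° = 137.9 − 31.73 = 106.2 N.
Along incline: P cos 22° + μN = W sin 40° → μ = (W sin 40° − P cos 22°) / N = 0.3501.

μ ≈ 0.350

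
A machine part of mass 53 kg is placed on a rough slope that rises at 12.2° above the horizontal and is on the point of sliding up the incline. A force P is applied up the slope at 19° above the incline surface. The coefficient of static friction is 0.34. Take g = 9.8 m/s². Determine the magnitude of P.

P ≈ 267 N

On the verge of sliding up the incline, friction equals μN and acts down the slope.
Perpendicular: N + P sin 19° = W cos 12.2° = 507.7 N.
Along incline: P cos 19° = W sin 12.2° + μN  with W sin 12.2° = 109.8 N.
Solving the pair for P and N: P = 267.3 N, N = 420.6 N (and f = μN = 143 N).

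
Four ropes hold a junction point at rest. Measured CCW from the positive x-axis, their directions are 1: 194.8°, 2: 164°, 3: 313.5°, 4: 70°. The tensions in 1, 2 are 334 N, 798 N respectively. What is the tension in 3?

Resolve: ΣF_x = 334 cos 194.8° + 798 cos 164° + T_3 cos 313.5° + T_4 cos 70° = 0.
        ΣF_y = 334 sin 194.8° + 798 sin 164° + T_3 sin 313.5° + T_4 sin 70° = 0.
The known terms sum to (-1090, 134.6) N, so 0.6884 T_3 + 0.3420 T_4 = 1090 and -0.7254 T_3 + 0.9397 T_4 = -134.6.
Solving simultaneously: T_3 = 1196 N, T_4 = 779.9 N.

T_3 ≈ 1200 N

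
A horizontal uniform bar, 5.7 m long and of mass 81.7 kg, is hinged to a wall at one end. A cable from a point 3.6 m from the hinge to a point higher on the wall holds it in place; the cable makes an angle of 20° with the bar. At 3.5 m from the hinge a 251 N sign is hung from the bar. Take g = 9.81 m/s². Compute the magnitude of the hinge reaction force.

|H| ≈ 2420 N

Take torques about the hinge: T sin 20° · 3.6 = 81.7×9.81×2.85 + 251×3.5 = 3162.7 N·m.
So T = 3162.7 / (0.3420 × 3.6) = 2568.7 N.
ΣF_x = 0: H_x = T cos 20° = 2413.7 N.
ΣF_y = 0: H_y = (81.7×9.81 + 251) − T sin 20° = 1052.5 − 878.53 = 173.95 N.
|H| = √(H_x² + H_y²) = √((2413.7)² + (173.95)²) = 2420 N.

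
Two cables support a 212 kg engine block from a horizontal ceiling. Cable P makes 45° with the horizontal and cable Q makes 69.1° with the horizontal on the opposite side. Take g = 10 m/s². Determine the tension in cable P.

Weight W = 212 × 10 = 2120 N acts straight down.
Horizontal: T_P cos 45° = T_Q cos 69.1°  →  T_Q = 1.982 T_P.
Vertical: T_P sin 45° + T_Q sin 69.1° = 2120.
Substituting the horizontal relation into the vertical equation gives 2.559 T_P = 2120, so T_P = 828.5 N.

T_P ≈ 829 N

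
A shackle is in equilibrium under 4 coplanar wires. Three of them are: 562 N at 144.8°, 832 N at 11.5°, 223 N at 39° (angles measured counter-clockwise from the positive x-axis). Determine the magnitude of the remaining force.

Sum the known components: ΣF_x = 529.4 N, ΣF_y = 630.2 N.
For equilibrium the remaining force must supply (−ΣF_x, −ΣF_y) = (-529.4, -630.2) N.
Magnitude = √((-529.4)² + (-630.2)²) = 823 N; direction = atan2(-630.2, -529.4) = 230.0°.

F ≈ 823 N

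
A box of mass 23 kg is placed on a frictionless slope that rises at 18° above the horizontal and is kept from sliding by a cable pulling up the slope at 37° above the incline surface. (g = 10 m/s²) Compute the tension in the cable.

Take axes along and perpendicular to the incline. Weight components: W sin 18° = 71.07 N down-slope, W cos 18° = 218.7 N into the surface.
Along incline: T cos 37° = W sin 18° → T = 88.99 N.
Perpendicular: N = W cos 18° − T sin 37° = 165.2 N.

T ≈ 89 N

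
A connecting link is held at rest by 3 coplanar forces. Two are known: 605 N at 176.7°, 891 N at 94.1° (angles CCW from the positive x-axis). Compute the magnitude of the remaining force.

Sum the known components: ΣF_x = -667.7 N, ΣF_y = 923.5 N.
For equilibrium the remaining force must supply (−ΣF_x, −ΣF_y) = (667.7, -923.5) N.
Magnitude = √((667.7)² + (-923.5)²) = 1140 N; direction = atan2(-923.5, 667.7) = 305.9°.

F ≈ 1140 N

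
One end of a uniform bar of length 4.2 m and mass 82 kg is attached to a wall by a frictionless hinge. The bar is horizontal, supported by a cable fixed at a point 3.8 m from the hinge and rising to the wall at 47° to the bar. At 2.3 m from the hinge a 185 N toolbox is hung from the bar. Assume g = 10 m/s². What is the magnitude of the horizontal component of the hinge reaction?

H_x ≈ 527 N

Take torques about the hinge: T sin 47° · 3.8 = 82×10×2.1 + 185×2.3 = 2147.5 N·m.
So T = 2147.5 / (0.7314 × 3.8) = 772.72 N.
ΣF_x = 0: H_x = T cos 47° = 526.99 N.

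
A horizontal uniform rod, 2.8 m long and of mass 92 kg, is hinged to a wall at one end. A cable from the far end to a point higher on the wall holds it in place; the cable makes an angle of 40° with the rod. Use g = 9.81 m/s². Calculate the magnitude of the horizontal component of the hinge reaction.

Take torques about the hinge: T sin 40° · 2.8 = 92×9.81×1.4 = 1263.5 N·m.
So T = 1263.5 / (0.6428 × 2.8) = 702.04 N.
ΣF_x = 0: H_x = T cos 40° = 537.79 N.

H_x ≈ 538 N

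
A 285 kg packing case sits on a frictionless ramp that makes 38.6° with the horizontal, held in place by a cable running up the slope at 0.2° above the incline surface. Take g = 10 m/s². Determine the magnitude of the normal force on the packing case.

Take axes along and perpendicular to the incline. Weight components: W sin 38.6° = 1778 N down-slope, W cos 38.6° = 2227 N into the surface.
Along incline: T cos 0.2° = W sin 38.6° → T = 1778 N.
Perpendicular: N = W cos 38.6° − T sin 0.2° = 2221 N.

N ≈ 2220 N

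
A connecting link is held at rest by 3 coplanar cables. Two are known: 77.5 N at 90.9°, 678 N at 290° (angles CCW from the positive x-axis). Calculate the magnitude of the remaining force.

Sum the known components: ΣF_x = 230.7 N, ΣF_y = -559.6 N.
For equilibrium the remaining force must supply (−ΣF_x, −ΣF_y) = (-230.7, 559.6) N.
Magnitude = √((-230.7)² + (559.6)²) = 605.3 N; direction = atan2(559.6, -230.7) = 112.4°.

F ≈ 605 N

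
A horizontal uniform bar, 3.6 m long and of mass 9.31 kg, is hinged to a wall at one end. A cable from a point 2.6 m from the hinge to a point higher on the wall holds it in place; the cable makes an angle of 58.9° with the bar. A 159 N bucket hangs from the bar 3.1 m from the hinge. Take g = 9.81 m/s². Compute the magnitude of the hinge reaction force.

|H| ≈ 153 N

Take torques about the hinge: T sin 58.9° · 2.6 = 9.31×9.81×1.8 + 159×3.1 = 657.3 N·m.
So T = 657.3 / (0.8563 × 2.6) = 295.24 N.
ΣF_x = 0: H_x = T cos 58.9° = 152.5 N.
ΣF_y = 0: H_y = (9.31×9.81 + 159) − T sin 58.9° = 250.33 − 252.81 = -2.475 N.
|H| = √(H_x² + H_y²) = √((152.5)² + (-2.475)²) = 152.52 N.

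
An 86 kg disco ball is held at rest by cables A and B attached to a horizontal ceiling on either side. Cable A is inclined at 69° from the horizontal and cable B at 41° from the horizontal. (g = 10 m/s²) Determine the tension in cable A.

T_A ≈ 691 N

Weight W = 86 × 10 = 860 N acts straight down.
Horizontal: T_A cos 69° = T_B cos 41°  →  T_B = 0.4748 T_A.
Vertical: T_A sin 69° + T_B sin 41° = 860.
Substituting the horizontal relation into the vertical equation gives 1.245 T_A = 860, so T_A = 690.7 N.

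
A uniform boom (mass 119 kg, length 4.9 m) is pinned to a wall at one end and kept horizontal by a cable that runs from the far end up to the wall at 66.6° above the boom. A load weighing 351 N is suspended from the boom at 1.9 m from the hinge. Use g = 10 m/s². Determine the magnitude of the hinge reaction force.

|H| ≈ 869 N

Take torques about the hinge: T sin 66.6° · 4.9 = 119×10×2.45 + 351×1.9 = 3582.4 N·m.
So T = 3582.4 / (0.9178 × 4.9) = 796.62 N.
ΣF_x = 0: H_x = T cos 66.6° = 316.38 N.
ΣF_y = 0: H_y = (119×10 + 351) − T sin 66.6° = 1541 − 731.1 = 809.9 N.
|H| = √(H_x² + H_y²) = √((316.38)² + (809.9)²) = 869.5 N.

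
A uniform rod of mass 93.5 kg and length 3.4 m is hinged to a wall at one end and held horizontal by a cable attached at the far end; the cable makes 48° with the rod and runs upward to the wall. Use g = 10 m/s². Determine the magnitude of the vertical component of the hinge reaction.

|H_y| ≈ 468 N

Take torques about the hinge: T sin 48° · 3.4 = 93.5×10×1.7 = 1589.5 N·m.
So T = 1589.5 / (0.7431 × 3.4) = 629.08 N.
ΣF_y = 0: H_y = (93.5×10) − T sin 48° = 935 − 467.5 = 467.5 N.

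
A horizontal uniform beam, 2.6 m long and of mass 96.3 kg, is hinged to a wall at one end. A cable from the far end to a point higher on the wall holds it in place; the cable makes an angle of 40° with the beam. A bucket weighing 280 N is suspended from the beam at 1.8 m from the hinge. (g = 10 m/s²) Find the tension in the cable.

Take torques about the hinge: T sin 40° · 2.6 = 96.3×10×1.3 + 280×1.8 = 1755.9 N·m.
So T = 1755.9 / (0.6428 × 2.6) = 1050.7 N.

T ≈ 1050 N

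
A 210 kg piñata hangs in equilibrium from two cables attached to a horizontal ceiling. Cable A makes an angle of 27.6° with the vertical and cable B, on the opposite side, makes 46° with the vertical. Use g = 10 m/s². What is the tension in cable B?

Angles from the horizontal: cable A is 90° − 27.6° = 62.4°, cable B is 90° − 46° = 44°.
Weight W = 210 × 10 = 2100 N acts straight down.
Horizontal: T_A cos 62.4° = T_B cos 44°  →  T_A = 1.553 T_B.
Vertical: T_A sin 62.4° + T_B sin 44° = 2100.
Substituting the horizontal relation into the vertical equation gives 2.071 T_B = 2100, so T_B = 1014 N.

T_B ≈ 1010 N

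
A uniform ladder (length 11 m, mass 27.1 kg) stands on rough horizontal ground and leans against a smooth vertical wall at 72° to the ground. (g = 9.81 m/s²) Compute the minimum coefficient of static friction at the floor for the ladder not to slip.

μ_min ≈ 0.162

ΣF_y = 0: N_floor = 27.1×9.81 = 265.85 N.
Torques about the foot: N_wall · 11 sin 72° = 27.1×9.81×5.5 cos 72° → N_wall = 43.19 N.
ΣF_x = 0: f_floor = N_wall = 43.19 N.
μ_min = f_floor / N_floor = 43.19 / 265.85 = 0.1625.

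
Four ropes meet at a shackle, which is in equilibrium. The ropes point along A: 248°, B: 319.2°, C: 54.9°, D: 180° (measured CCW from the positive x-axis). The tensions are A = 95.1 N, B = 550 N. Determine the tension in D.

T_D ≈ 695 N

Resolve: ΣF_x = 95.1 cos 248° + 550 cos 319.2° + T_C cos 54.9° + T_D cos 180° = 0.
        ΣF_y = 95.1 sin 248° + 550 sin 319.2° + T_C sin 54.9° + T_D sin 180° = 0.
The known terms sum to (380.7, -447.6) N, so 0.5750 T_C − 1.0000 T_D = -380.7 and 0.8181 T_C + 0.0000 T_D = 447.6.
Solving simultaneously: T_C = 547 N, T_D = 695.3 N.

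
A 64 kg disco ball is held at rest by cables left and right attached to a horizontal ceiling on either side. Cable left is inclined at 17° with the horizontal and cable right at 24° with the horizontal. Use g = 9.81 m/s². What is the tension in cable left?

Weight W = 64 × 9.81 = 627.8 N acts straight down.
Horizontal: T_left cos 17° = T_right cos 24°  →  T_right = 1.047 T_left.
Vertical: T_left sin 17° + T_right sin 24° = 627.8.
Substituting the horizontal relation into the vertical equation gives 0.7181 T_left = 627.8, so T_left = 874.3 N.

T_left ≈ 874 N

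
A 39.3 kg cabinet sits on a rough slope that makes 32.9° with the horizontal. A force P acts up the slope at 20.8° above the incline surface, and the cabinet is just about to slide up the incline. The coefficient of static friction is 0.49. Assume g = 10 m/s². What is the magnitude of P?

On the verge of sliding up the incline, friction equals μN and acts down the slope.
Perpendicular: N + P sin 20.8° = W cos 32.9° = 330 N.
Along incline: P cos 20.8° = W sin 32.9° + μN  with W sin 32.9° = 213.5 N.
Solving the pair for P and N: P = 338.3 N, N = 209.8 N (and f = μN = 102.8 N).

P ≈ 338 N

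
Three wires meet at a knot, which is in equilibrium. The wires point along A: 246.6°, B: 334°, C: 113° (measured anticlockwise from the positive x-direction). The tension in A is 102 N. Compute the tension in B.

Resolve: ΣF_x = 102 cos 246.6° + T_B cos 334° + T_C cos 113° = 0.
        ΣF_y = 102 sin 246.6° + T_B sin 334° + T_C sin 113° = 0.
The known terms sum to (-40.51, -93.61) N, so 0.8988 T_B − 0.3907 T_C = 40.51 and -0.4384 T_B + 0.9205 T_C = 93.61.
Solving simultaneously: T_B = 112.6 N, T_C = 155.3 N.

T_B ≈ 113 N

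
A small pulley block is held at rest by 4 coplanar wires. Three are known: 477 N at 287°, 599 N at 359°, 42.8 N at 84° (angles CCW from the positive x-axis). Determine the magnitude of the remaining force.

F ≈ 855 N

Sum the known components: ΣF_x = 742.8 N, ΣF_y = -424 N.
For equilibrium the remaining force must supply (−ΣF_x, −ΣF_y) = (-742.8, 424) N.
Magnitude = √((-742.8)² + (424)²) = 855.4 N; direction = atan2(424, -742.8) = 150.3°.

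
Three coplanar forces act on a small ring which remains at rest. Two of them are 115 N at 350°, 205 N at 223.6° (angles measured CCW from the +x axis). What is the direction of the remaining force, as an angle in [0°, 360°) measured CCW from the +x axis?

θ ≈ 77.7°

Sum the known components: ΣF_x = -35.2 N, ΣF_y = -161.3 N.
For equilibrium the remaining force must supply (−ΣF_x, −ΣF_y) = (35.2, 161.3) N.
Magnitude = √((35.2)² + (161.3)²) = 165.1 N; direction = atan2(161.3, 35.2) = 77.7°.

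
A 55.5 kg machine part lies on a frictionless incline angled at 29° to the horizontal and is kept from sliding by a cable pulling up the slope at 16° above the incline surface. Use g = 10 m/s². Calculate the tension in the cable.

Take axes along and perpendicular to the incline. Weight components: W sin 29° = 269.1 N down-slope, W cos 29° = 485.4 N into the surface.
Along incline: T cos 16° = W sin 29° → T = 279.9 N.
Perpendicular: N = W cos 29° − T sin 16° = 408.3 N.

T ≈ 280 N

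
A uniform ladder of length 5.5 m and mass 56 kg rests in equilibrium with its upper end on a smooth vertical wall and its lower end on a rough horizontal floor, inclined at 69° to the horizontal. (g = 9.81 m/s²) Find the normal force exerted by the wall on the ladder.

Torques about the foot: N_wall · 5.5 sin 69° = 56×9.81×2.75 cos 69° → N_wall = 105.44 N.

N_wall ≈ 105 N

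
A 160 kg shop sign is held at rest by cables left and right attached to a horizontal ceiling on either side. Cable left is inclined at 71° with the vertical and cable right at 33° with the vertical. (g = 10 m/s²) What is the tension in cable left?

Angles from the horizontal: cable left is 90° − 71° = 19°, cable right is 90° − 33° = 57°.
Weight W = 160 × 10 = 1600 N acts straight down.
Horizontal: T_left cos 19° = T_right cos 57°  →  T_right = 1.736 T_left.
Vertical: T_left sin 19° + T_right sin 57° = 1600.
Substituting the horizontal relation into the vertical equation gives 1.782 T_left = 1600, so T_left = 898.1 N.

T_left ≈ 898 N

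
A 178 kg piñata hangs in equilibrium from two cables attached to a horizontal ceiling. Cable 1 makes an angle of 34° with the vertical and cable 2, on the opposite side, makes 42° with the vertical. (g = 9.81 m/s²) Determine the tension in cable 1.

Angles from the horizontal: cable 1 is 90° − 34° = 56°, cable 2 is 90° − 42° = 48°.
Weight W = 178 × 9.81 = 1746 N acts straight down.
Horizontal: T_1 cos 56° = T_2 cos 48°  →  T_2 = 0.8357 T_1.
Vertical: T_1 sin 56° + T_2 sin 48° = 1746.
Substituting the horizontal relation into the vertical equation gives 1.45 T_1 = 1746, so T_1 = 1204 N.

T_1 ≈ 1200 N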